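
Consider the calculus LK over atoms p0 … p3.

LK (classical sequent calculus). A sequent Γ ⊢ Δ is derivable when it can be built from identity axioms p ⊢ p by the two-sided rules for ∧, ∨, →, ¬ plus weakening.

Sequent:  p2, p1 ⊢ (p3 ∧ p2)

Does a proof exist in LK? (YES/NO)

Enumerate valuations to refute Γ ⊢ Δ:
  v=0000: Γ:[p2=F, p1=F] Δ:[(p3 ∧ p2)=F] refutes=False
  v=0001: Γ:[p2=F, p1=F] Δ:[(p3 ∧ p2)=F] refutes=False
  v=0010: Γ:[p2=T, p1=F] Δ:[(p3 ∧ p2)=F] refutes=False
  v=0011: Γ:[p2=T, p1=F] Δ:[(p3 ∧ p2)=T] refutes=False
  v=0100: Γ:[p2=F, p1=T] Δ:[(p3 ∧ p2)=F] refutes=False
  v=0101: Γ:[p2=F, p1=T] Δ:[(p3 ∧ p2)=F] refutes=False
  v=0110: Γ:[p2=T, p1=T] Δ:[(p3 ∧ p2)=F] refutes=True  ← countermodel

Result: NO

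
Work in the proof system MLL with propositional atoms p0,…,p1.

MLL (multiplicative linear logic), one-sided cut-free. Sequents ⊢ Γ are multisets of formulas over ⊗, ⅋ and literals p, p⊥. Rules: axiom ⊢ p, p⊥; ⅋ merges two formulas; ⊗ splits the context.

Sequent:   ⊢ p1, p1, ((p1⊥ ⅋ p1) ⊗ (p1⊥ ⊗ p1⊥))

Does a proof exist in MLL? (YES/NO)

Derivation (root first):
[⊗]  ⊢ p1, p1, ((p1⊥ ⅋ p1) ⊗ (p1⊥ ⊗ p1⊥))
  [⅋]  ⊢ (p1⊥ ⅋ p1)
    [Ax]  ⊢ p1, p1⊥
  [⊗]  ⊢ p1, p1, (p1⊥ ⊗ p1⊥)
    [Ax]  ⊢ p1, p1⊥
    [Ax]  ⊢ p1, p1⊥

Result: YES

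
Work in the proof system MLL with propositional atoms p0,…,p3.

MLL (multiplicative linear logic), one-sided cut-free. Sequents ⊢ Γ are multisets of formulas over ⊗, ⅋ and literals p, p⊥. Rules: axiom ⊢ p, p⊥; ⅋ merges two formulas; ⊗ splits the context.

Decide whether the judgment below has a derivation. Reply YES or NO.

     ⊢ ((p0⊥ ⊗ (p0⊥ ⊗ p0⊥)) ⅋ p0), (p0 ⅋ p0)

Proof tree:
[⅋]  ⊢ ((p0⊥ ⊗ (p0⊥ ⊗ p0⊥)) ⅋ p0), (p0 ⅋ p0)
  [⅋]  ⊢ p0, p0, ((p0⊥ ⊗ (p0⊥ ⊗ p0⊥)) ⅋ p0)
    [⊗]  ⊢ p0, p0, p0, (p0⊥ ⊗ (p0⊥ ⊗ p0⊥))
      [Ax]  ⊢ p0, p0⊥
      [⊗]  ⊢ p0, p0, (p0⊥ ⊗ p0⊥)
        [Ax]  ⊢ p0, p0⊥
        [Ax]  ⊢ p0, p0⊥

Result: YES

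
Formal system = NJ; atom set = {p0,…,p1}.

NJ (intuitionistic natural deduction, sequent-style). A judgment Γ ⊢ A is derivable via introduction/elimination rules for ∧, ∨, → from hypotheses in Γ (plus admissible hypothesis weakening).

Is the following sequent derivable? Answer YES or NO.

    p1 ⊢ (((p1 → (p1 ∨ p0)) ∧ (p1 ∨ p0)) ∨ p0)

Proof tree:
[∨I₁] p1 ⊢ (((p1 → (p1 ∨ p0)) ∧ (p1 ∨ p0)) ∨ p0)
  [∧I] p1 ⊢ ((p1 → (p1 ∨ p0)) ∧ (p1 ∨ p0))
    [→I]  ⊢ (p1 → (p1 ∨ p0))
      [∨I₁] p1 ⊢ (p1 ∨ p0)
        [Ax] p1 ⊢ p1
    [∨I₁] p1 ⊢ (p1 ∨ p0)
      [Ax] p1 ⊢ p1

Result: YES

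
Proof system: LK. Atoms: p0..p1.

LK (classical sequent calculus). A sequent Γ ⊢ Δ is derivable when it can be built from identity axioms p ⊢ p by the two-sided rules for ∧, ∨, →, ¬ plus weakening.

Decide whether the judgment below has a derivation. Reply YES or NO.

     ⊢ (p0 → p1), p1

Enumerate valuations to refute Γ ⊢ Δ:
  v=00: Γ:[] Δ:[(p0 → p1)=T, p1=F] refutes=False
  v=01: Γ:[] Δ:[(p0 → p1)=T, p1=T] refutes=False
  v=10: Γ:[] Δ:[(p0 → p1)=F, p1=F] refutes=True  ← countermodel

Result: NO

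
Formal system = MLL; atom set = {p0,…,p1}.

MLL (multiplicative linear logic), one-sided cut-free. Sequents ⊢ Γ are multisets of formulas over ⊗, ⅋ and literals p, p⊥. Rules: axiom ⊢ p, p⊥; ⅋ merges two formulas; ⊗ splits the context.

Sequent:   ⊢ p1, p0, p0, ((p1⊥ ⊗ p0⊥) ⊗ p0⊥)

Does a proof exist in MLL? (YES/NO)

Derivation trace:
[⊗]  ⊢ p1, p0, p0, ((p1⊥ ⊗ p0⊥) ⊗ p0⊥)
  [⊗]  ⊢ p1, p0, (p1⊥ ⊗ p0⊥)
    [Ax]  ⊢ p1, p1⊥
    [Ax]  ⊢ p0, p0⊥
  [Ax]  ⊢ p0, p0⊥

Result: YES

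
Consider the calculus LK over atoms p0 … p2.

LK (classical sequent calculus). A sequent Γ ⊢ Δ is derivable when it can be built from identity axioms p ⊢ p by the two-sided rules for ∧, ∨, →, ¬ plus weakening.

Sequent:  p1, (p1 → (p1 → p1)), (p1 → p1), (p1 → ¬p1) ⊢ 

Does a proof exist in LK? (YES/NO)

Derivation (root first):
[→L] p1, (p1 → (p1 → p1)), (p1 → p1), (p1 → ¬p1) ⊢ 
  [→L] p1, (p1 → p1), (p1 → (p1 → p1)) ⊢ p1
    [→L] p1, (p1 → p1) ⊢ p1
      [Ax] p1 ⊢ p1
      [Ax] p1 ⊢ p1
    [→L] p1, (p1 → p1) ⊢ p1
      [Ax] p1 ⊢ p1
      [Ax] p1 ⊢ p1
  [¬L] p1, (p1 → p1), (p1 → (p1 → p1)), ¬p1 ⊢ 
    [→L] p1, (p1 → p1), (p1 → (p1 → p1)) ⊢ p1
      [→L] p1, (p1 → p1) ⊢ p1
        [Ax] p1 ⊢ p1
        [Ax] p1 ⊢ p1
      [→L] p1, (p1 → p1) ⊢ p1
        [Ax] p1 ⊢ p1
        [Ax] p1 ⊢ p1

Result: YES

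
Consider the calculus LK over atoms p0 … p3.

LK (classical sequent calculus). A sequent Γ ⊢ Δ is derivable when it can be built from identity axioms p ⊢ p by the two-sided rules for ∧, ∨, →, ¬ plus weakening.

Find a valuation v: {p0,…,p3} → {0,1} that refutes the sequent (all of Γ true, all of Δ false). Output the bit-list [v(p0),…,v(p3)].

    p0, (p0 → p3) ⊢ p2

Enumerate valuations to refute Γ ⊢ Δ:
  v=0000: Γ:[p0=F, (p0 → p3)=T] Δ:[p2=F] refutes=False
  v=0001: Γ:[p0=F, (p0 → p3)=T] Δ:[p2=F] refutes=False
  v=0010: Γ:[p0=F, (p0 → p3)=T] Δ:[p2=T] refutes=False
  v=0011: Γ:[p0=F, (p0 → p3)=T] Δ:[p2=T] refutes=False
  v=0100: Γ:[p0=F, (p0 → p3)=T] Δ:[p2=F] refutes=False
  v=0101: Γ:[p0=F, (p0 → p3)=T] Δ:[p2=F] refutes=False
  v=0110: Γ:[p0=F, (p0 → p3)=T] Δ:[p2=T] refutes=False
  v=0111: Γ:[p0=F, (p0 → p3)=T] Δ:[p2=T] refutes=False
  v=1000: Γ:[p0=T, (p0 → p3)=F] Δ:[p2=F] refutes=False
  v=1001: Γ:[p0=T, (p0 → p3)=T] Δ:[p2=F] refutes=True  ← countermodel

Result: [1, 0, 0, 1]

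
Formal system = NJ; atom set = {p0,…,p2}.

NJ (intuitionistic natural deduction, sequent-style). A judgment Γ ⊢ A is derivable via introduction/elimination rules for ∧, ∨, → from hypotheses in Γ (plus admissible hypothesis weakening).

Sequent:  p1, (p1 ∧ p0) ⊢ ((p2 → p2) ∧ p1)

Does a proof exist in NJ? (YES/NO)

Derivation (root first):
[∧I] p1, (p1 ∧ p0) ⊢ ((p2 → p2) ∧ p1)
  [→I]  ⊢ (p2 → p2)
    [Ax] p2 ⊢ p2
  [Wk] p1, (p1 ∧ p0) ⊢ p1
    [Ax] p1 ⊢ p1

Result: YES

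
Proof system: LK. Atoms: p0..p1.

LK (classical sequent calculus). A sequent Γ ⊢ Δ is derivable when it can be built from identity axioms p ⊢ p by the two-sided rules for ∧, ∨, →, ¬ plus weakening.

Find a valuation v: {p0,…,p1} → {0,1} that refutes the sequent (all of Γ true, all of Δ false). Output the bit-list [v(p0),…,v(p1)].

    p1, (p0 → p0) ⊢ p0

Enumerate valuations to refute Γ ⊢ Δ:
  v=00: Γ:[p1=F, (p0 → p0)=T] Δ:[p0=F] refutes=False
  v=01: Γ:[p1=T, (p0 → p0)=T] Δ:[p0=F] refutes=True  ← countermodel

Result: [0, 1]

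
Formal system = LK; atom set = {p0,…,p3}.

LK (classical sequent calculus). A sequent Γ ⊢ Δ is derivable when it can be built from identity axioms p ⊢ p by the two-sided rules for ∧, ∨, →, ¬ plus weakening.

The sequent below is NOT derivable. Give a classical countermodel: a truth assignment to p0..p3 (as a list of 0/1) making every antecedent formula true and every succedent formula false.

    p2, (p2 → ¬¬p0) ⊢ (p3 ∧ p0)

Search for a countermodel by truth-table:
  v=0000: Γ:[p2=F, (p2 → ¬¬p0)=T] Δ:[(p3 ∧ p0)=F] refutes=False
  v=0001: Γ:[p2=F, (p2 → ¬¬p0)=T] Δ:[(p3 ∧ p0)=F] refutes=False
  v=0010: Γ:[p2=T, (p2 → ¬¬p0)=F] Δ:[(p3 ∧ p0)=F] refutes=False
  v=0011: Γ:[p2=T, (p2 → ¬¬p0)=F] Δ:[(p3 ∧ p0)=F] refutes=False
  v=0100: Γ:[p2=F, (p2 → ¬¬p0)=T] Δ:[(p3 ∧ p0)=F] refutes=False
  v=0101: Γ:[p2=F, (p2 → ¬¬p0)=T] Δ:[(p3 ∧ p0)=F] refutes=False
  v=0110: Γ:[p2=T, (p2 → ¬¬p0)=F] Δ:[(p3 ∧ p0)=F] refutes=False
  v=0111: Γ:[p2=T, (p2 → ¬¬p0)=F] Δ:[(p3 ∧ p0)=F] refutes=False
  v=1000: Γ:[p2=F, (p2 → ¬¬p0)=T] Δ:[(p3 ∧ p0)=F] refutes=False
  v=1001: Γ:[p2=F, (p2 → ¬¬p0)=T] Δ:[(p3 ∧ p0)=T] refutes=False
  v=1010: Γ:[p2=T, (p2 → ¬¬p0)=T] Δ:[(p3 ∧ p0)=F] refutes=True  ← countermodel

Result: [1, 0, 1, 0]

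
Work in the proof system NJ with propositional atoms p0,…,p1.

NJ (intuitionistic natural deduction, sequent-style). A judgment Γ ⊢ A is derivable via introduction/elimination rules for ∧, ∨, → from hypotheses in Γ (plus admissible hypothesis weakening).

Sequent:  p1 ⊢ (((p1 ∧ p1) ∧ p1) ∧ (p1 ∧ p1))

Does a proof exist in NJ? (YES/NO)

Proof tree:
[∧I] p1 ⊢ (((p1 ∧ p1) ∧ p1) ∧ (p1 ∧ p1))
  [∧I] p1 ⊢ ((p1 ∧ p1) ∧ p1)
    [∧I] p1 ⊢ (p1 ∧ p1)
      [Ax] p1 ⊢ p1
      [Ax] p1 ⊢ p1
    [Ax] p1 ⊢ p1
  [∧I] p1 ⊢ (p1 ∧ p1)
    [Ax] p1 ⊢ p1
    [Ax] p1 ⊢ p1

Result: YES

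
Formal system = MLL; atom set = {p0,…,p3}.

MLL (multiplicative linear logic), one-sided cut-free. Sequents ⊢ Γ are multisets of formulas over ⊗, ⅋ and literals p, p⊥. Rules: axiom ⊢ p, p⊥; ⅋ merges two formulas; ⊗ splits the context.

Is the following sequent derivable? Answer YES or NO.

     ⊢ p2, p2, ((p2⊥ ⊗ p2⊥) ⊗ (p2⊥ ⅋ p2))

Derivation (root first):
[⊗]  ⊢ p2, p2, ((p2⊥ ⊗ p2⊥) ⊗ (p2⊥ ⅋ p2))
  [⊗]  ⊢ p2, p2, (p2⊥ ⊗ p2⊥)
    [Ax]  ⊢ p2, p2⊥
    [Ax]  ⊢ p2, p2⊥
  [⅋]  ⊢ (p2⊥ ⅋ p2)
    [Ax]  ⊢ p2, p2⊥

Result: YES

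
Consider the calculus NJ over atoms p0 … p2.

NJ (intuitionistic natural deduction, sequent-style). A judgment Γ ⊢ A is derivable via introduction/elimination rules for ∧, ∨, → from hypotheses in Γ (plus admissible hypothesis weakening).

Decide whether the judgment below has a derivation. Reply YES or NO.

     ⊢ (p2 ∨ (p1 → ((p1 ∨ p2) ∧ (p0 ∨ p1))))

Proof tree:
[∨I₂]  ⊢ (p2 ∨ (p1 → ((p1 ∨ p2) ∧ (p0 ∨ p1))))
  [→I]  ⊢ (p1 → ((p1 ∨ p2) ∧ (p0 ∨ p1)))
    [∧I] p1 ⊢ ((p1 ∨ p2) ∧ (p0 ∨ p1))
      [∨I₁] p1 ⊢ (p1 ∨ p2)
        [Ax] p1 ⊢ p1
      [∨I₂] p1 ⊢ (p0 ∨ p1)
        [Ax] p1 ⊢ p1

Result: YES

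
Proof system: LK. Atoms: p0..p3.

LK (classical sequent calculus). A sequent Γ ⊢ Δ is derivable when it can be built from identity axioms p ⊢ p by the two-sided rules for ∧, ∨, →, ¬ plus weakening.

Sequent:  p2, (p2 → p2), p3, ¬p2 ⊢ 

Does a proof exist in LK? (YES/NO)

Derivation trace:
[¬L] p2, (p2 → p2), p3, ¬p2 ⊢ 
  [WL] p2, (p2 → p2), p3 ⊢ p2
    [→L] p2, (p2 → p2) ⊢ p2
      [Ax] p2 ⊢ p2
      [Ax] p2 ⊢ p2

Result: YES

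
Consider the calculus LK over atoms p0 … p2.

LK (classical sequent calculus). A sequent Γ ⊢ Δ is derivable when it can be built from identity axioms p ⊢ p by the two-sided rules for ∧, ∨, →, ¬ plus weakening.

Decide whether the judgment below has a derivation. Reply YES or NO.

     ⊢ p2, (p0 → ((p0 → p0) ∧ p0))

Proof tree:
[→R]  ⊢ p2, (p0 → ((p0 → p0) ∧ p0))
  [WR] p0 ⊢ ((p0 → p0) ∧ p0), p2
    [∧R] p0 ⊢ ((p0 → p0) ∧ p0)
      [→R]  ⊢ (p0 → p0)
        [Ax] p0 ⊢ p0
      [Ax] p0 ⊢ p0

Result: YES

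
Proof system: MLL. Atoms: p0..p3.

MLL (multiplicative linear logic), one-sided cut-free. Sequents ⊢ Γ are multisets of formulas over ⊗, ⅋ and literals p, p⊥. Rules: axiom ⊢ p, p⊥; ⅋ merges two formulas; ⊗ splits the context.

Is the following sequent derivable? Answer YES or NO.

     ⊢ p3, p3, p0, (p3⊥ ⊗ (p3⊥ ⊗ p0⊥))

Derivation (root first):
[⊗]  ⊢ p3, p3, p0, (p3⊥ ⊗ (p3⊥ ⊗ p0⊥))
  [Ax]  ⊢ p3, p3⊥
  [⊗]  ⊢ p3, p0, (p3⊥ ⊗ p0⊥)
    [Ax]  ⊢ p3, p3⊥
    [Ax]  ⊢ p0, p0⊥

Result: YES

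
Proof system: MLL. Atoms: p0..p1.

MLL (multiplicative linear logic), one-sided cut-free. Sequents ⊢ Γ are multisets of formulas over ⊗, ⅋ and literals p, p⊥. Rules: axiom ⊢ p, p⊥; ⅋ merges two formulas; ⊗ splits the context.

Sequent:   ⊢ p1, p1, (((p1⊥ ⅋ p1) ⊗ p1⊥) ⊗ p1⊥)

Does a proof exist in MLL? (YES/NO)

Proof tree:
[⊗]  ⊢ p1, p1, (((p1⊥ ⅋ p1) ⊗ p1⊥) ⊗ p1⊥)
  [⊗]  ⊢ p1, ((p1⊥ ⅋ p1) ⊗ p1⊥)
    [⅋]  ⊢ (p1⊥ ⅋ p1)
      [Ax]  ⊢ p1, p1⊥
    [Ax]  ⊢ p1, p1⊥
  [Ax]  ⊢ p1, p1⊥

Result: YES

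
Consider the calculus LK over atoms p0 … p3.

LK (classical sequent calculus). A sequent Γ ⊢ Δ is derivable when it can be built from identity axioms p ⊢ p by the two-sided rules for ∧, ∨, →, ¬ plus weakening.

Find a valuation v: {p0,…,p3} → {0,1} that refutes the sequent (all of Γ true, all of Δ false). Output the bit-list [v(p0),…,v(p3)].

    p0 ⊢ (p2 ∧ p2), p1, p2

Enumerate valuations to refute Γ ⊢ Δ:
  v=0000: Γ:[p0=F] Δ:[(p2 ∧ p2)=F, p1=F, p2=F] refutes=False
  v=0001: Γ:[p0=F] Δ:[(p2 ∧ p2)=F, p1=F, p2=F] refutes=False
  v=0010: Γ:[p0=F] Δ:[(p2 ∧ p2)=T, p1=F, p2=T] refutes=False
  v=0011: Γ:[p0=F] Δ:[(p2 ∧ p2)=T, p1=F, p2=T] refutes=False
  v=0100: Γ:[p0=F] Δ:[(p2 ∧ p2)=F, p1=T, p2=F] refutes=False
  v=0101: Γ:[p0=F] Δ:[(p2 ∧ p2)=F, p1=T, p2=F] refutes=False
  v=0110: Γ:[p0=F] Δ:[(p2 ∧ p2)=T, p1=T, p2=T] refutes=False
  v=0111: Γ:[p0=F] Δ:[(p2 ∧ p2)=T, p1=T, p2=T] refutes=False
  v=1000: Γ:[p0=T] Δ:[(p2 ∧ p2)=F, p1=F, p2=F] refutes=True  ← countermodel

Result: [1, 0, 0, 0]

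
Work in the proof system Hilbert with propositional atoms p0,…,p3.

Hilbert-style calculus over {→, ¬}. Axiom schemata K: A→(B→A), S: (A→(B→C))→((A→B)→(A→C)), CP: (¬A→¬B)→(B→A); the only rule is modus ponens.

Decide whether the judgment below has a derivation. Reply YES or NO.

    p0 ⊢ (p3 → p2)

Search for a countermodel by truth-table:
  v=0000: Γ:[p0=F] Δ:[(p3 → p2)=T] refutes=False
  v=0001: Γ:[p0=F] Δ:[(p3 → p2)=F] refutes=False
  v=0010: Γ:[p0=F] Δ:[(p3 → p2)=T] refutes=False
  v=0011: Γ:[p0=F] Δ:[(p3 → p2)=T] refutes=False
  v=0100: Γ:[p0=F] Δ:[(p3 → p2)=T] refutes=False
  v=0101: Γ:[p0=F] Δ:[(p3 → p2)=F] refutes=False
  v=0110: Γ:[p0=F] Δ:[(p3 → p2)=T] refutes=False
  v=0111: Γ:[p0=F] Δ:[(p3 → p2)=T] refutes=False
  v=1000: Γ:[p0=T] Δ:[(p3 → p2)=T] refutes=False
  v=1001: Γ:[p0=T] Δ:[(p3 → p2)=F] refutes=True  ← countermodel

Result: NO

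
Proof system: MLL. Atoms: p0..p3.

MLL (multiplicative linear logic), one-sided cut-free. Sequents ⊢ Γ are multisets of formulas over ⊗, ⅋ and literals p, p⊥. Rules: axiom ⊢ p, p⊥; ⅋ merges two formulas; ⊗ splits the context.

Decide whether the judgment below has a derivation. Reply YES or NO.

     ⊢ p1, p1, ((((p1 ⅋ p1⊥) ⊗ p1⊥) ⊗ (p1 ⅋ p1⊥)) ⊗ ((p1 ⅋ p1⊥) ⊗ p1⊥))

Derivation trace:
[⊗]  ⊢ p1, p1, ((((p1 ⅋ p1⊥) ⊗ p1⊥) ⊗ (p1 ⅋ p1⊥)) ⊗ ((p1 ⅋ p1⊥) ⊗ p1⊥))
  [⊗]  ⊢ p1, (((p1 ⅋ p1⊥) ⊗ p1⊥) ⊗ (p1 ⅋ p1⊥))
    [⊗]  ⊢ p1, ((p1 ⅋ p1⊥) ⊗ p1⊥)
      [⅋]  ⊢ (p1 ⅋ p1⊥)
        [Ax]  ⊢ p1, p1⊥
      [Ax]  ⊢ p1, p1⊥
    [⅋]  ⊢ (p1 ⅋ p1⊥)
      [Ax]  ⊢ p1, p1⊥
  [⊗]  ⊢ p1, ((p1 ⅋ p1⊥) ⊗ p1⊥)
    [⅋]  ⊢ (p1 ⅋ p1⊥)
      [Ax]  ⊢ p1, p1⊥
    [Ax]  ⊢ p1, p1⊥

Result: YES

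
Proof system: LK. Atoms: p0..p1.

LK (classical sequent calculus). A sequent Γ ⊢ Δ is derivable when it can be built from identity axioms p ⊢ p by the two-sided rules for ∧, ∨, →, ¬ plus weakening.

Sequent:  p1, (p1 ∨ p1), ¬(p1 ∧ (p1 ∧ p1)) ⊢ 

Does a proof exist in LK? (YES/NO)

Derivation (root first):
[¬L] p1, (p1 ∨ p1), ¬(p1 ∧ (p1 ∧ p1)) ⊢ 
  [∧R] p1, (p1 ∨ p1) ⊢ (p1 ∧ (p1 ∧ p1))
    [Ax] p1 ⊢ p1
    [∧R] (p1 ∨ p1) ⊢ (p1 ∧ p1)
      [∨L] (p1 ∨ p1) ⊢ p1
        [Ax] p1 ⊢ p1
        [Ax] p1 ⊢ p1
      [∨L] (p1 ∨ p1) ⊢ p1
        [Ax] p1 ⊢ p1
        [Ax] p1 ⊢ p1

Result: YES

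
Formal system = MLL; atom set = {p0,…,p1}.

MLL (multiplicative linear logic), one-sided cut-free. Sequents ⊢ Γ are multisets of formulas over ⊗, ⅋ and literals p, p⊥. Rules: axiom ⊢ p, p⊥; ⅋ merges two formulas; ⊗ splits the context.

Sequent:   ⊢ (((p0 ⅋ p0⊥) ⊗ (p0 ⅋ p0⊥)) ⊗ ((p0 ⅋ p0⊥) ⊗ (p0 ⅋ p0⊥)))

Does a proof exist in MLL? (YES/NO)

Proof tree:
[⊗]  ⊢ (((p0 ⅋ p0⊥) ⊗ (p0 ⅋ p0⊥)) ⊗ ((p0 ⅋ p0⊥) ⊗ (p0 ⅋ p0⊥)))
  [⊗]  ⊢ ((p0 ⅋ p0⊥) ⊗ (p0 ⅋ p0⊥))
    [⅋]  ⊢ (p0 ⅋ p0⊥)
      [Ax]  ⊢ p0, p0⊥
    [⅋]  ⊢ (p0 ⅋ p0⊥)
      [Ax]  ⊢ p0, p0⊥
  [⊗]  ⊢ ((p0 ⅋ p0⊥) ⊗ (p0 ⅋ p0⊥))
    [⅋]  ⊢ (p0 ⅋ p0⊥)
      [Ax]  ⊢ p0, p0⊥
    [⅋]  ⊢ (p0 ⅋ p0⊥)
      [Ax]  ⊢ p0, p0⊥

Result: YES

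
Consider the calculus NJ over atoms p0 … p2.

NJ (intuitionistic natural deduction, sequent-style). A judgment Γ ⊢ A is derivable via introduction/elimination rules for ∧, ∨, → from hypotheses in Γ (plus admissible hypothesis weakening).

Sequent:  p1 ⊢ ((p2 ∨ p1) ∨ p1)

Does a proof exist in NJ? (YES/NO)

Proof tree:
[∨I₁] p1 ⊢ ((p2 ∨ p1) ∨ p1)
  [∨I₂] p1 ⊢ (p2 ∨ p1)
    [Ax] p1 ⊢ p1

Result: YES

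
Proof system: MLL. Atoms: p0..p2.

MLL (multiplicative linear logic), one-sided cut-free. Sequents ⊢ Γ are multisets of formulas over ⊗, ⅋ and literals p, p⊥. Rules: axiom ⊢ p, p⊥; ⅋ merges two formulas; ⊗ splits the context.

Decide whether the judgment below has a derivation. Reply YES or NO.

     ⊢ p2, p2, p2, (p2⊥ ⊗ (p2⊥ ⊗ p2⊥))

Proof tree:
[⊗]  ⊢ p2, p2, p2, (p2⊥ ⊗ (p2⊥ ⊗ p2⊥))
  [Ax]  ⊢ p2, p2⊥
  [⊗]  ⊢ p2, p2, (p2⊥ ⊗ p2⊥)
    [Ax]  ⊢ p2, p2⊥
    [Ax]  ⊢ p2, p2⊥

Result: YES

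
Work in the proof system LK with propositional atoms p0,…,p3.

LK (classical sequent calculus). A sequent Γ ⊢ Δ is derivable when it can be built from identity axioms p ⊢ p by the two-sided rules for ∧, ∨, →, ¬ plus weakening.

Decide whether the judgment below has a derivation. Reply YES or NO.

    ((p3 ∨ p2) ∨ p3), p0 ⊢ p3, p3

Truth-table refutation:
  v=0000: Γ:[((p3 ∨ p2) ∨ p3)=F, p0=F] Δ:[p3=F, p3=F] refutes=False
  v=0001: Γ:[((p3 ∨ p2) ∨ p3)=T, p0=F] Δ:[p3=T, p3=T] refutes=False
  v=0010: Γ:[((p3 ∨ p2) ∨ p3)=T, p0=F] Δ:[p3=F, p3=F] refutes=False
  v=0011: Γ:[((p3 ∨ p2) ∨ p3)=T, p0=F] Δ:[p3=T, p3=T] refutes=False
  v=0100: Γ:[((p3 ∨ p2) ∨ p3)=F, p0=F] Δ:[p3=F, p3=F] refutes=False
  v=0101: Γ:[((p3 ∨ p2) ∨ p3)=T, p0=F] Δ:[p3=T, p3=T] refutes=False
  v=0110: Γ:[((p3 ∨ p2) ∨ p3)=T, p0=F] Δ:[p3=F, p3=F] refutes=False
  v=0111: Γ:[((p3 ∨ p2) ∨ p3)=T, p0=F] Δ:[p3=T, p3=T] refutes=False
  v=1000: Γ:[((p3 ∨ p2) ∨ p3)=F, p0=T] Δ:[p3=F, p3=F] refutes=False
  v=1001: Γ:[((p3 ∨ p2) ∨ p3)=T, p0=T] Δ:[p3=T, p3=T] refutes=False
  v=1010: Γ:[((p3 ∨ p2) ∨ p3)=T, p0=T] Δ:[p3=F, p3=F] refutes=True  ← countermodel

Result: NO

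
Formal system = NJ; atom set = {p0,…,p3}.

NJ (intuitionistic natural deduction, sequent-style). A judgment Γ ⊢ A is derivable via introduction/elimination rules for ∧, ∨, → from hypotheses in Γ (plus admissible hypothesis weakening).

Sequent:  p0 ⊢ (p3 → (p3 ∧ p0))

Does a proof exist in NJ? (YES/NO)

Derivation (root first):
[→I] p0 ⊢ (p3 → (p3 ∧ p0))
  [∧I] p3, p0 ⊢ (p3 ∧ p0)
    [Ax] p3 ⊢ p3
    [Ax] p0 ⊢ p0

Result: YES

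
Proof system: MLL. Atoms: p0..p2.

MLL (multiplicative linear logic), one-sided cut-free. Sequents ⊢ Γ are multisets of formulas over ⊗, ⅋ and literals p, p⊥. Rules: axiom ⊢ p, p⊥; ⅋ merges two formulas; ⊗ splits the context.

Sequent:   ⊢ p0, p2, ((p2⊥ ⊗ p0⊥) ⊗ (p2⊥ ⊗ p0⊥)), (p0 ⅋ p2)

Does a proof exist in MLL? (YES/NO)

Derivation trace:
[⅋]  ⊢ p0, p2, ((p2⊥ ⊗ p0⊥) ⊗ (p2⊥ ⊗ p0⊥)), (p0 ⅋ p2)
  [⊗]  ⊢ p2, p0, p2, p0, ((p2⊥ ⊗ p0⊥) ⊗ (p2⊥ ⊗ p0⊥))
    [⊗]  ⊢ p2, p0, (p2⊥ ⊗ p0⊥)
      [Ax]  ⊢ p2, p2⊥
      [Ax]  ⊢ p0, p0⊥
    [⊗]  ⊢ p2, p0, (p2⊥ ⊗ p0⊥)
      [Ax]  ⊢ p2, p2⊥
      [Ax]  ⊢ p0, p0⊥

Result: YES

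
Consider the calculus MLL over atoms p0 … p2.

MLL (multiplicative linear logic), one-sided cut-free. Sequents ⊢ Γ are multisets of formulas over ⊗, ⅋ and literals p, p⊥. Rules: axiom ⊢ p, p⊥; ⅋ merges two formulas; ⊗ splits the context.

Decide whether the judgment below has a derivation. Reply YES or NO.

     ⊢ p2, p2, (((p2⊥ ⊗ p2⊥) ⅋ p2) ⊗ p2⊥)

Proof tree:
[⊗]  ⊢ p2, p2, (((p2⊥ ⊗ p2⊥) ⅋ p2) ⊗ p2⊥)
  [⅋]  ⊢ p2, ((p2⊥ ⊗ p2⊥) ⅋ p2)
    [⊗]  ⊢ p2, p2, (p2⊥ ⊗ p2⊥)
      [Ax]  ⊢ p2, p2⊥
      [Ax]  ⊢ p2, p2⊥
  [Ax]  ⊢ p2, p2⊥

Result: YES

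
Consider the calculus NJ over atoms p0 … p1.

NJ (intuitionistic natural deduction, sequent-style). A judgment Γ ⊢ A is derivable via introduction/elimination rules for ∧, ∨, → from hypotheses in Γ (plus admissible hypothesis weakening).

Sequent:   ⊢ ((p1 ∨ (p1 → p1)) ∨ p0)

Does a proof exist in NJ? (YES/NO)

Proof tree:
[∨I₁]  ⊢ ((p1 ∨ (p1 → p1)) ∨ p0)
  [∨I₂]  ⊢ (p1 ∨ (p1 → p1))
    [→I]  ⊢ (p1 → p1)
      [Ax] p1 ⊢ p1

Result: YES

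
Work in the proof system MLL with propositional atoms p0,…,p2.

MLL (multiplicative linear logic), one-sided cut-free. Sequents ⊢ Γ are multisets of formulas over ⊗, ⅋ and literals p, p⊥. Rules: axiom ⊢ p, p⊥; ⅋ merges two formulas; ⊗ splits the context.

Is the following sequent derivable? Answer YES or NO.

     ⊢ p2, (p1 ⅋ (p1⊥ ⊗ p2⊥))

Derivation (root first):
[⅋]  ⊢ p2, (p1 ⅋ (p1⊥ ⊗ p2⊥))
  [⊗]  ⊢ p1, p2, (p1⊥ ⊗ p2⊥)
    [Ax]  ⊢ p1, p1⊥
    [Ax]  ⊢ p2, p2⊥

Result: YES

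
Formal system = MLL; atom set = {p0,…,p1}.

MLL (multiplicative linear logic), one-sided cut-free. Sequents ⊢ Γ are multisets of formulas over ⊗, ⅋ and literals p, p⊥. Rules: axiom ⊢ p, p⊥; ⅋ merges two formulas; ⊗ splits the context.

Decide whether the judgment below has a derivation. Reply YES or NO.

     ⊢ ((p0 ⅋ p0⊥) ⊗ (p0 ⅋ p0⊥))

Derivation (root first):
[⊗]  ⊢ ((p0 ⅋ p0⊥) ⊗ (p0 ⅋ p0⊥))
  [⅋]  ⊢ (p0 ⅋ p0⊥)
    [Ax]  ⊢ p0, p0⊥
  [⅋]  ⊢ (p0 ⅋ p0⊥)
    [Ax]  ⊢ p0, p0⊥

Result: YES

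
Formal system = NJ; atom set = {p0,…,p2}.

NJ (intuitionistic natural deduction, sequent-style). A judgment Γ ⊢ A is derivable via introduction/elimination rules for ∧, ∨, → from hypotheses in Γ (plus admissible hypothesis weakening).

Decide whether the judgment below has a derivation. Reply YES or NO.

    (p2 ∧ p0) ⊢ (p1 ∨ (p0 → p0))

Derivation trace:
[Wk] (p2 ∧ p0) ⊢ (p1 ∨ (p0 → p0))
  [∨I₂]  ⊢ (p1 ∨ (p0 → p0))
    [→I]  ⊢ (p0 → p0)
      [Ax] p0 ⊢ p0

Result: YES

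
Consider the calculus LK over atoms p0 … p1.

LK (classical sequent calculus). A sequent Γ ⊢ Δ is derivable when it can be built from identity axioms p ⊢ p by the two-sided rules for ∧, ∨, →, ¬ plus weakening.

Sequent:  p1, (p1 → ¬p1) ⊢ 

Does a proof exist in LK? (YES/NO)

Derivation trace:
[→L] p1, (p1 → ¬p1) ⊢ 
  [Ax] p1 ⊢ p1
  [¬L] p1, ¬p1 ⊢ 
    [Ax] p1 ⊢ p1

Result: YES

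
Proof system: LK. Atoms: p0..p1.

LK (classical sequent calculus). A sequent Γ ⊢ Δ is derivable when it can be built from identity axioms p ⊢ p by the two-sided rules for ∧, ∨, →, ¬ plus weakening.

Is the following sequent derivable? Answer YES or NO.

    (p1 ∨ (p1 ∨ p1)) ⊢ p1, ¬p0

Derivation (root first):
[∨L] (p1 ∨ (p1 ∨ p1)) ⊢ p1, ¬p0
  [¬R] p1 ⊢ p1, ¬p0
    [WL] p1, p0 ⊢ p1
      [Ax] p1 ⊢ p1
  [∨L] (p1 ∨ p1) ⊢ p1, ¬p0
    [Ax] p1 ⊢ p1
    [¬R] p1 ⊢ p1, ¬p0
      [WL] p1, p0 ⊢ p1
        [Ax] p1 ⊢ p1

Result: YES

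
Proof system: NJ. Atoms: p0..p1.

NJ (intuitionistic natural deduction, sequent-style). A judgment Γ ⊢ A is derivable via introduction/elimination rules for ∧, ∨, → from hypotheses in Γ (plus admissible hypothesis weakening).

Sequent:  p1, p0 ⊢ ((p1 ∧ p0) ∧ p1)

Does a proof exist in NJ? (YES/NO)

Proof tree:
[∧I] p1, p0 ⊢ ((p1 ∧ p0) ∧ p1)
  [∧I] p1, p0 ⊢ (p1 ∧ p0)
    [Ax] p1 ⊢ p1
    [Ax] p0 ⊢ p0
  [Ax] p1 ⊢ p1

Result: YES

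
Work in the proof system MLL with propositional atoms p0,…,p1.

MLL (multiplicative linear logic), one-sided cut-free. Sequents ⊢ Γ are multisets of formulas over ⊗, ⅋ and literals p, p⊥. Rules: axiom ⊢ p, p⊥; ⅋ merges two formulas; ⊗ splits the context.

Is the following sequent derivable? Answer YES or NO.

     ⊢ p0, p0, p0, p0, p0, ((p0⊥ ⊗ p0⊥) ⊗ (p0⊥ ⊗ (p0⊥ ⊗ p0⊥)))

Derivation trace:
[⊗]  ⊢ p0, p0, p0, p0, p0, ((p0⊥ ⊗ p0⊥) ⊗ (p0⊥ ⊗ (p0⊥ ⊗ p0⊥)))
  [⊗]  ⊢ p0, p0, (p0⊥ ⊗ p0⊥)
    [Ax]  ⊢ p0, p0⊥
    [Ax]  ⊢ p0, p0⊥
  [⊗]  ⊢ p0, p0, p0, (p0⊥ ⊗ (p0⊥ ⊗ p0⊥))
    [Ax]  ⊢ p0, p0⊥
    [⊗]  ⊢ p0, p0, (p0⊥ ⊗ p0⊥)
      [Ax]  ⊢ p0, p0⊥
      [Ax]  ⊢ p0, p0⊥

Result: YES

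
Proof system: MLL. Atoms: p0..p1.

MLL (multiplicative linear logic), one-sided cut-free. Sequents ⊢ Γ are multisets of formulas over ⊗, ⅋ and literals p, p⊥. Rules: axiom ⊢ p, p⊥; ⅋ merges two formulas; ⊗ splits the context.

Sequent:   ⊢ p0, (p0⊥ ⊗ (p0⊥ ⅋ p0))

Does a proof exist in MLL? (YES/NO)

Derivation (root first):
[⊗]  ⊢ p0, (p0⊥ ⊗ (p0⊥ ⅋ p0))
  [Ax]  ⊢ p0, p0⊥
  [⅋]  ⊢ (p0⊥ ⅋ p0)
    [Ax]  ⊢ p0, p0⊥

Result: YES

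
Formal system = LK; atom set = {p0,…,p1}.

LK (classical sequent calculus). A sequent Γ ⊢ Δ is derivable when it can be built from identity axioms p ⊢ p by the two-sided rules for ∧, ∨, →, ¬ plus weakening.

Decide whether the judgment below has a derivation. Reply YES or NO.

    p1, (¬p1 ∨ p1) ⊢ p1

Derivation trace:
[∨L] p1, (¬p1 ∨ p1) ⊢ p1
  [WR] p1, ¬p1 ⊢ p1
    [¬L] p1, ¬p1 ⊢ 
      [Ax] p1 ⊢ p1
  [Ax] p1 ⊢ p1

Result: YES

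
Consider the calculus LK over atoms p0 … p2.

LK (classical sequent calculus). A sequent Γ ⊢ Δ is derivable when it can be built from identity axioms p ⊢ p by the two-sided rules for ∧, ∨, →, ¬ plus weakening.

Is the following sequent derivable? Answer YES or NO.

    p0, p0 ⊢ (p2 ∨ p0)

Proof tree:
[∨R] p0, p0 ⊢ (p2 ∨ p0)
  [WL] p0, p0 ⊢ p0, p2
    [WR] p0 ⊢ p0, p2
      [Ax] p0 ⊢ p0

Result: YES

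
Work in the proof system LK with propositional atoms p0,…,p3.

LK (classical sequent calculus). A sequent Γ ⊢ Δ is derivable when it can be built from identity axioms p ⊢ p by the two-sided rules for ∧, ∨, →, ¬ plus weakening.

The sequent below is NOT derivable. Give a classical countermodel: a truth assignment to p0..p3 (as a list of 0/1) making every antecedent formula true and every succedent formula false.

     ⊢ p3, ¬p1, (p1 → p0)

Enumerate valuations to refute Γ ⊢ Δ:
  v=0000: Γ:[] Δ:[p3=F, ¬p1=T, (p1 → p0)=T] refutes=False
  v=0001: Γ:[] Δ:[p3=T, ¬p1=T, (p1 → p0)=T] refutes=False
  v=0010: Γ:[] Δ:[p3=F, ¬p1=T, (p1 → p0)=T] refutes=False
  v=0011: Γ:[] Δ:[p3=T, ¬p1=T, (p1 → p0)=T] refutes=False
  v=0100: Γ:[] Δ:[p3=F, ¬p1=F, (p1 → p0)=F] refutes=True  ← countermodel

Result: [0, 1, 0, 0]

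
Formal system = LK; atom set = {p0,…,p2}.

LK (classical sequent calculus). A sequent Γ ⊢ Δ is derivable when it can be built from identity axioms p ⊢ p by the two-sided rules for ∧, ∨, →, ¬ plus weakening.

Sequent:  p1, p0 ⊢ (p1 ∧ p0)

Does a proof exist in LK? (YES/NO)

Derivation trace:
[∧R] p1, p0 ⊢ (p1 ∧ p0)
  [Ax] p1 ⊢ p1
  [WL] p0, p0 ⊢ p0
    [Ax] p0 ⊢ p0

Result: YES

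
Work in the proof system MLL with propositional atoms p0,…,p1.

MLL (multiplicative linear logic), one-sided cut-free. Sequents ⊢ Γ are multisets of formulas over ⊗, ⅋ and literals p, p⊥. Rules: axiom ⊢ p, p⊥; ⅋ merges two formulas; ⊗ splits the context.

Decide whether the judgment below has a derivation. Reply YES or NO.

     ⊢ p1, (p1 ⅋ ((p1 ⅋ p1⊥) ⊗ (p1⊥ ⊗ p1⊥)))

Derivation trace:
[⅋]  ⊢ p1, (p1 ⅋ ((p1 ⅋ p1⊥) ⊗ (p1⊥ ⊗ p1⊥)))
  [⊗]  ⊢ p1, p1, ((p1 ⅋ p1⊥) ⊗ (p1⊥ ⊗ p1⊥))
    [⅋]  ⊢ (p1 ⅋ p1⊥)
      [Ax]  ⊢ p1, p1⊥
    [⊗]  ⊢ p1, p1, (p1⊥ ⊗ p1⊥)
      [Ax]  ⊢ p1, p1⊥
      [Ax]  ⊢ p1, p1⊥

Result: YES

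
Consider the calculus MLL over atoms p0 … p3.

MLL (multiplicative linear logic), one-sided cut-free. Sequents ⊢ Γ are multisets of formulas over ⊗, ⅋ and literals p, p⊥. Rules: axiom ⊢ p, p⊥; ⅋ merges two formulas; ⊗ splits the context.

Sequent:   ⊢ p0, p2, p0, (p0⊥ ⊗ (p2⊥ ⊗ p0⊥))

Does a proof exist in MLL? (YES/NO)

Proof tree:
[⊗]  ⊢ p0, p2, p0, (p0⊥ ⊗ (p2⊥ ⊗ p0⊥))
  [Ax]  ⊢ p0, p0⊥
  [⊗]  ⊢ p2, p0, (p2⊥ ⊗ p0⊥)
    [Ax]  ⊢ p2, p2⊥
    [Ax]  ⊢ p0, p0⊥

Result: YES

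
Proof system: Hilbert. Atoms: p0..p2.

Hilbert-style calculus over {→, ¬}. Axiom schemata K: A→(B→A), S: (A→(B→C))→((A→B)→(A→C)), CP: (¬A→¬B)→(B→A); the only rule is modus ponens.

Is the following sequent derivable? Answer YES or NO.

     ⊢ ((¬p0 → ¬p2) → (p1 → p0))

Enumerate valuations to refute Γ ⊢ Δ:
  v=000: Γ:[] Δ:[((¬p0 → ¬p2) → (p1 → p0))=T] refutes=False
  v=001: Γ:[] Δ:[((¬p0 → ¬p2) → (p1 → p0))=T] refutes=False
  v=010: Γ:[] Δ:[((¬p0 → ¬p2) → (p1 → p0))=F] refutes=True  ← countermodel

Result: NO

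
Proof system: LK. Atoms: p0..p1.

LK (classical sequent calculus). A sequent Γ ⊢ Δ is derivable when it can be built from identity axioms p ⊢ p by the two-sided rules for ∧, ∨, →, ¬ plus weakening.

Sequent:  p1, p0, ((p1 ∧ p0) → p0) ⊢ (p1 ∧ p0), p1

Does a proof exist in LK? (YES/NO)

Derivation trace:
[WR] p1, p0, ((p1 ∧ p0) → p0) ⊢ (p1 ∧ p0), p1
  [→L] p1, p0, ((p1 ∧ p0) → p0) ⊢ (p1 ∧ p0)
    [∧R] p1, p0 ⊢ (p1 ∧ p0)
      [Ax] p1 ⊢ p1
      [Ax] p0 ⊢ p0
    [∧R] p1, p0 ⊢ (p1 ∧ p0)
      [Ax] p1 ⊢ p1
      [Ax] p0 ⊢ p0

Result: YES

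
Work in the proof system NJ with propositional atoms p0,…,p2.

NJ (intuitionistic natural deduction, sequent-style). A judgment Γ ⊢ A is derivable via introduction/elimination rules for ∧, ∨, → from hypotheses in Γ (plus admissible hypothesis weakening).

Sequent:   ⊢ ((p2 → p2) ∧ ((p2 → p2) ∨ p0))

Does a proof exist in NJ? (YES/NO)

Proof tree:
[∧I]  ⊢ ((p2 → p2) ∧ ((p2 → p2) ∨ p0))
  [→I]  ⊢ (p2 → p2)
    [Ax] p2 ⊢ p2
  [∨I₁]  ⊢ ((p2 → p2) ∨ p0)
    [→I]  ⊢ (p2 → p2)
      [Ax] p2 ⊢ p2

Result: YES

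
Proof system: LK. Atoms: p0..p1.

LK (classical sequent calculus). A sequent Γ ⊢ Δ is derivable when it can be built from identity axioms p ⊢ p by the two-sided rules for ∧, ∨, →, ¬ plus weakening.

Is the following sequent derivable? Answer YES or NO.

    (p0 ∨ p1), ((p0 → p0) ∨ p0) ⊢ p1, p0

Derivation trace:
[∨L] (p0 ∨ p1), ((p0 → p0) ∨ p0) ⊢ p1, p0
  [→L] (p0 ∨ p1), (p0 → p0) ⊢ p1, p0
    [∨L] (p0 ∨ p1) ⊢ p1, p0
      [Ax] p0 ⊢ p0
      [Ax] p1 ⊢ p1
    [Ax] p0 ⊢ p0
  [Ax] p0 ⊢ p0

Result: YES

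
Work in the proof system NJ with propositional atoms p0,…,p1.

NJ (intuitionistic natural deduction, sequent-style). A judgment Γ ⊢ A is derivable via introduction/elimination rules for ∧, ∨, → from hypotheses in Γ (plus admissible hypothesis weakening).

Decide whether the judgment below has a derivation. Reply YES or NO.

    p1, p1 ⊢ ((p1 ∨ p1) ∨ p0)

Proof tree:
[Wk] p1, p1 ⊢ ((p1 ∨ p1) ∨ p0)
  [∨I₁] p1 ⊢ ((p1 ∨ p1) ∨ p0)
    [∨I₂] p1 ⊢ (p1 ∨ p1)
      [Ax] p1 ⊢ p1

Result: YES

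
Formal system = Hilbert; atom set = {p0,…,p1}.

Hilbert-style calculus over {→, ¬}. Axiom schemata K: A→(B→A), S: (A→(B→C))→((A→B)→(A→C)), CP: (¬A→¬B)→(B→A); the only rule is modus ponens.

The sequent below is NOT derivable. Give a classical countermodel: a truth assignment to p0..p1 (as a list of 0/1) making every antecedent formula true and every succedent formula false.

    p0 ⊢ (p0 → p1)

Enumerate valuations to refute Γ ⊢ Δ:
  v=00: Γ:[p0=F] Δ:[(p0 → p1)=T] refutes=False
  v=01: Γ:[p0=F] Δ:[(p0 → p1)=T] refutes=False
  v=10: Γ:[p0=T] Δ:[(p0 → p1)=F] refutes=True  ← countermodel

Result: [1, 0]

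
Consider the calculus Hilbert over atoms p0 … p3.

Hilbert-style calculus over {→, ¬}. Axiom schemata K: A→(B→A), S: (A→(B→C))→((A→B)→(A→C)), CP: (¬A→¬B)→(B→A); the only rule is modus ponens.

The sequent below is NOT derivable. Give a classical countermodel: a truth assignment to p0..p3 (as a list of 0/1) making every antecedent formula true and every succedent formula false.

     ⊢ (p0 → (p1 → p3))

Search for a countermodel by truth-table:
  v=0000: Γ:[] Δ:[(p0 → (p1 → p3))=T] refutes=False
  v=0001: Γ:[] Δ:[(p0 → (p1 → p3))=T] refutes=False
  v=0010: Γ:[] Δ:[(p0 → (p1 → p3))=T] refutes=False
  v=0011: Γ:[] Δ:[(p0 → (p1 → p3))=T] refutes=False
  v=0100: Γ:[] Δ:[(p0 → (p1 → p3))=T] refutes=False
  v=0101: Γ:[] Δ:[(p0 → (p1 → p3))=T] refutes=False
  v=0110: Γ:[] Δ:[(p0 → (p1 → p3))=T] refutes=False
  v=0111: Γ:[] Δ:[(p0 → (p1 → p3))=T] refutes=False
  v=1000: Γ:[] Δ:[(p0 → (p1 → p3))=T] refutes=False
  v=1001: Γ:[] Δ:[(p0 → (p1 → p3))=T] refutes=False
  v=1010: Γ:[] Δ:[(p0 → (p1 → p3))=T] refutes=False
  v=1011: Γ:[] Δ:[(p0 → (p1 → p3))=T] refutes=False
  v=1100: Γ:[] Δ:[(p0 → (p1 → p3))=F] refutes=True  ← countermodel

Result: [1, 1, 0, 0]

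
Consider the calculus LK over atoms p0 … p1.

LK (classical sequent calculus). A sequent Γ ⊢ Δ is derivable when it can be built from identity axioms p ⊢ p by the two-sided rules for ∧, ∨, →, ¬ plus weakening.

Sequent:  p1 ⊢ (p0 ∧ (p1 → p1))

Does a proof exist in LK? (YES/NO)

Search for a countermodel by truth-table:
  v=00: Γ:[p1=F] Δ:[(p0 ∧ (p1 → p1))=F] refutes=False
  v=01: Γ:[p1=T] Δ:[(p0 ∧ (p1 → p1))=F] refutes=True  ← countermodel

Result: NO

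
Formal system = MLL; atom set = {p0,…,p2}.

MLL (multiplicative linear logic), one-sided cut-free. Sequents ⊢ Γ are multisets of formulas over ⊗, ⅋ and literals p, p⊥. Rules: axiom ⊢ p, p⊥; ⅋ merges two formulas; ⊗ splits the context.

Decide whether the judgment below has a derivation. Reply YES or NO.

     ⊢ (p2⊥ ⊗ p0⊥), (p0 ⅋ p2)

Proof tree:
[⅋]  ⊢ (p2⊥ ⊗ p0⊥), (p0 ⅋ p2)
  [⊗]  ⊢ p2, p0, (p2⊥ ⊗ p0⊥)
    [Ax]  ⊢ p2, p2⊥
    [Ax]  ⊢ p0, p0⊥

Result: YES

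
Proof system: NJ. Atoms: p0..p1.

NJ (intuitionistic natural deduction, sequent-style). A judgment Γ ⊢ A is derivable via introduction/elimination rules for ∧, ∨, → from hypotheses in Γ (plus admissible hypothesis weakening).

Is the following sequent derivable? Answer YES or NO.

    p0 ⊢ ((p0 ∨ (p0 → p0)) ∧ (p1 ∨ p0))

Derivation trace:
[∧I] p0 ⊢ ((p0 ∨ (p0 → p0)) ∧ (p1 ∨ p0))
  [∨I₂]  ⊢ (p0 ∨ (p0 → p0))
    [→I]  ⊢ (p0 → p0)
      [Ax] p0 ⊢ p0
  [∨I₂] p0 ⊢ (p1 ∨ p0)
    [Ax] p0 ⊢ p0

Result: YES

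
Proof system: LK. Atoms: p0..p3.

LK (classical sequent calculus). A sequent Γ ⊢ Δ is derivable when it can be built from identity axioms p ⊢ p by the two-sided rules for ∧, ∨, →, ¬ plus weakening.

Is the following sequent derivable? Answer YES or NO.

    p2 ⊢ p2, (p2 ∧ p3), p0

Derivation (root first):
[WR] p2 ⊢ p2, (p2 ∧ p3), p0
  [∧R] p2 ⊢ p2, (p2 ∧ p3)
    [Ax] p2 ⊢ p2
    [WR] p2 ⊢ p2, p3
      [Ax] p2 ⊢ p2

Result: YES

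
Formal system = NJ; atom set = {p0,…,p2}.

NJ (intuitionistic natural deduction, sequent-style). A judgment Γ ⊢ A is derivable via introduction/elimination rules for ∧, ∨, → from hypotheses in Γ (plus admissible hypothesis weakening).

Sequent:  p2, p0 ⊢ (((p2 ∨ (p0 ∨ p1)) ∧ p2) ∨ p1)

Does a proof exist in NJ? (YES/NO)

Proof tree:
[∨I₁] p2, p0 ⊢ (((p2 ∨ (p0 ∨ p1)) ∧ p2) ∨ p1)
  [∧I] p2, p0 ⊢ ((p2 ∨ (p0 ∨ p1)) ∧ p2)
    [∨I₂] p0 ⊢ (p2 ∨ (p0 ∨ p1))
      [∨I₁] p0 ⊢ (p0 ∨ p1)
        [Ax] p0 ⊢ p0
    [Ax] p2 ⊢ p2

Result: YES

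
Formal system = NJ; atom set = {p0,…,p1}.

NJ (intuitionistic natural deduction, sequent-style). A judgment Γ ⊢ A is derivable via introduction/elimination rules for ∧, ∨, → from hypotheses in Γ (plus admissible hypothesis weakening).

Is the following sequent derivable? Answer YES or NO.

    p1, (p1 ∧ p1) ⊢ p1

Proof tree:
[→E] p1, (p1 ∧ p1) ⊢ p1
  [→I]  ⊢ (p1 → p1)
    [Ax] p1 ⊢ p1
  [Wk] p1, (p1 ∧ p1) ⊢ p1
    [Ax] p1 ⊢ p1

Result: YES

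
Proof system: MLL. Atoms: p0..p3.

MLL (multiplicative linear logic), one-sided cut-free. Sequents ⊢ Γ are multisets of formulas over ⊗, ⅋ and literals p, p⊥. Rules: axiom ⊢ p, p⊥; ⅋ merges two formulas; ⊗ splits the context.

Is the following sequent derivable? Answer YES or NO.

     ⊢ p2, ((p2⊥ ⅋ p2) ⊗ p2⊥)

Proof tree:
[⊗]  ⊢ p2, ((p2⊥ ⅋ p2) ⊗ p2⊥)
  [⅋]  ⊢ (p2⊥ ⅋ p2)
    [Ax]  ⊢ p2, p2⊥
  [Ax]  ⊢ p2, p2⊥

Result: YES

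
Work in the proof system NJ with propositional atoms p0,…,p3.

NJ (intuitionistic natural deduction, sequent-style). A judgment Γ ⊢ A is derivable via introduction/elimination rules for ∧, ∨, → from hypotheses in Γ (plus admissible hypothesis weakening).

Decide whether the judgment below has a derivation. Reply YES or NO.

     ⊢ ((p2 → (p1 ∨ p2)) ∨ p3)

Proof tree:
[∨I₁]  ⊢ ((p2 → (p1 ∨ p2)) ∨ p3)
  [→I]  ⊢ (p2 → (p1 ∨ p2))
    [∨I₂] p2 ⊢ (p1 ∨ p2)
      [Ax] p2 ⊢ p2

Result: YES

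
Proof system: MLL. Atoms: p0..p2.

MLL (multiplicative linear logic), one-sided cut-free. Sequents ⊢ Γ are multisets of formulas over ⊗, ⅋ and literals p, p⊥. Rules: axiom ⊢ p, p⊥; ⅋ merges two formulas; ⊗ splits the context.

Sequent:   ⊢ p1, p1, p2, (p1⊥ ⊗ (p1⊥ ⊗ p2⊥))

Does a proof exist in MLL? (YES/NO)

Proof tree:
[⊗]  ⊢ p1, p1, p2, (p1⊥ ⊗ (p1⊥ ⊗ p2⊥))
  [Ax]  ⊢ p1, p1⊥
  [⊗]  ⊢ p1, p2, (p1⊥ ⊗ p2⊥)
    [Ax]  ⊢ p1, p1⊥
    [Ax]  ⊢ p2, p2⊥

Result: YES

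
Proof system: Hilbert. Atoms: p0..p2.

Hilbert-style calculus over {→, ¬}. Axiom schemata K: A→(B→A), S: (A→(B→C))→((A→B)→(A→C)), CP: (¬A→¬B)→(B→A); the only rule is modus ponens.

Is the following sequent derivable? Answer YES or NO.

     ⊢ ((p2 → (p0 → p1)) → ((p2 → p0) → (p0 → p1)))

Search for a countermodel by truth-table:
  v=000: Γ:[] Δ:[((p2 → (p0 → p1)) → ((p2 → p0) → (p0 → p1)))=T] refutes=False
  v=001: Γ:[] Δ:[((p2 → (p0 → p1)) → ((p2 → p0) → (p0 → p1)))=T] refutes=False
  v=010: Γ:[] Δ:[((p2 → (p0 → p1)) → ((p2 → p0) → (p0 → p1)))=T] refutes=False
  v=011: Γ:[] Δ:[((p2 → (p0 → p1)) → ((p2 → p0) → (p0 → p1)))=T] refutes=False
  v=100: Γ:[] Δ:[((p2 → (p0 → p1)) → ((p2 → p0) → (p0 → p1)))=F] refutes=True  ← countermodel

Result: NO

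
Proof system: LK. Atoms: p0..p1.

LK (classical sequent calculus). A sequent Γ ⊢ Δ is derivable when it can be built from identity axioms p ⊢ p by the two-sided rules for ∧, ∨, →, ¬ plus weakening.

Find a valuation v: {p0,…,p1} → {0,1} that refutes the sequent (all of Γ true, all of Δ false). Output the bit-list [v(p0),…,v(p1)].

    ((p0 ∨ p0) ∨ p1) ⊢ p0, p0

Search for a countermodel by truth-table:
  v=00: Γ:[((p0 ∨ p0) ∨ p1)=F] Δ:[p0=F, p0=F] refutes=False
  v=01: Γ:[((p0 ∨ p0) ∨ p1)=T] Δ:[p0=F, p0=F] refutes=True  ← countermodel

Result: [0, 1]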